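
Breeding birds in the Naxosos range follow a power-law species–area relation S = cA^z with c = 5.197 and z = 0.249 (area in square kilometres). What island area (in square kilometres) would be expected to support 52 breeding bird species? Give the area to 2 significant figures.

52 = 5.197 × A^0.249  ⇒  A^0.249 = 52/5.197 = 10.01
ln A = ln(10.01) / 0.249 = 2.3032 / 0.249 = 9.2496
A = e^9.2496 ≈ 10401 square kilometres

10000 square kilometres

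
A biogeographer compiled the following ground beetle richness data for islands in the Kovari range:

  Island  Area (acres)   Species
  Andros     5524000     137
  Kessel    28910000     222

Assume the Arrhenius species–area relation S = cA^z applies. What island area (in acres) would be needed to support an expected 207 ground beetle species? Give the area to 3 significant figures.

z = ln(222/137) / ln(28910000/5524000) = 0.4827 / 1.6551 = 0.2916
c = 137 / 5524000^0.2916 = 137 / 92.54 = 1.48
A = (207/1.48)^(1/0.2916) ⇒ ln A = ln(139.8)/0.2916 = 16.9398
A = e^16.9398 ≈ 22744225 acres

22700000 acres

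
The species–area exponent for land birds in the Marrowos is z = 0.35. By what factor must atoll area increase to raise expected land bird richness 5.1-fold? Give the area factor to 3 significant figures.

105

(A₂/A₁)^0.35 = 5.1, so A₂/A₁ = 5.1^(1/0.35) = 5.1^2.857
ln(A₂/A₁) = ln 5.1 / 0.35 = 1.6292 / 0.35 = 4.6550
A₂/A₁ = e^4.6550 ≈ 105.1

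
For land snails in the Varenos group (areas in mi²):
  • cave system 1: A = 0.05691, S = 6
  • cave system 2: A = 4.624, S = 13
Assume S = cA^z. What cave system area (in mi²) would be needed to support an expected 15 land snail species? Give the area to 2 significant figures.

z = ln(13/6) / ln(4.624/0.05691) = 0.7732 / 4.3975 = 0.1758
c = 6 / 0.05691^0.1758 = 6 / 0.6041 = 9.932
A = (15/9.932)^(1/0.1758) ⇒ ln A = ln(1.51)/0.1758 = 2.3452
A = e^2.3452 ≈ 10.43 mi²

10 mi²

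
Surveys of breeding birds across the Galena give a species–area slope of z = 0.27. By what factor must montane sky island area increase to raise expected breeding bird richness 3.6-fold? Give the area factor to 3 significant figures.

(A₂/A₁)^0.27 = 3.6, so A₂/A₁ = 3.6^(1/0.27) = 3.6^3.704
ln(A₂/A₁) = ln 3.6 / 0.27 = 1.2809 / 0.27 = 4.7442
A₂/A₁ = e^4.7442 ≈ 114.9

115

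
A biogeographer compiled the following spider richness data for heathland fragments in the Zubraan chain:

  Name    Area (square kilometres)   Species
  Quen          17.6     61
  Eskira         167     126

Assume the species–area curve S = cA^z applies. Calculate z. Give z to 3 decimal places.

Taking logs: ln S = ln c + z ln A, so z = (ln S₂ − ln S₁)/(ln A₂ − ln A₁).
z = ln(126/61) / ln(167/17.6) = ln(2.066) / ln(9.489) = 0.7254 / 2.2501 = 0.3224

0.322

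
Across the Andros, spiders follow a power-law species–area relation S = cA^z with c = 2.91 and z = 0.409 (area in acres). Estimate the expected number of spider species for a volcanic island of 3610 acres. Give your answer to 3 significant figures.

S = 2.91 × 3610^0.409 = 2.91 × 28.51 ≈ 82.97

83.0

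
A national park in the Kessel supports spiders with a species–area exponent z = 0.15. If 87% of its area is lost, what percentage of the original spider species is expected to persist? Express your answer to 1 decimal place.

73.6%

S_new/S_old = (A_new/A_old)^z = 0.13^0.15
= exp(0.15 × ln 0.13) = exp(0.15 × -2.0402) = exp(-0.3060) ≈ 0.7364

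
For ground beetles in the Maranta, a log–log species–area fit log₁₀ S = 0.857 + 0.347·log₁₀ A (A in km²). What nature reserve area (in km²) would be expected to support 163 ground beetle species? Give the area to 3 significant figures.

8040 km²

163 = 7.194 × A^0.347  ⇒  A^0.347 = 163/7.194 = 22.66
ln A = ln(22.66) / 0.347 = 3.1204 / 0.347 = 8.9926
A = e^8.9926 ≈ 8043 km²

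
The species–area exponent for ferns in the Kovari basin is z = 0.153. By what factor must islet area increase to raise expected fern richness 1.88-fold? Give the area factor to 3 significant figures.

61.9

(A₂/A₁)^0.153 = 1.88, so A₂/A₁ = 1.88^(1/0.153) = 1.88^6.536
ln(A₂/A₁) = ln 1.88 / 0.153 = 0.6313 / 0.153 = 4.1260
A₂/A₁ = e^4.1260 ≈ 61.93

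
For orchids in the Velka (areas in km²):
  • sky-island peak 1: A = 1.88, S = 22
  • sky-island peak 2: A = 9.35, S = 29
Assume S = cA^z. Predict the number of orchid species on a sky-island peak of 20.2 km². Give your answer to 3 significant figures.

z = ln(29/22) / ln(9.35/1.88) = 0.2763 / 1.6041 = 0.1722
c = 22 / 1.88^0.1722 = 22 / 1.115 = 19.73
S₃ = 19.73 × 20.2^0.1722 = 19.73 × 1.678 ≈ 33.11

33.1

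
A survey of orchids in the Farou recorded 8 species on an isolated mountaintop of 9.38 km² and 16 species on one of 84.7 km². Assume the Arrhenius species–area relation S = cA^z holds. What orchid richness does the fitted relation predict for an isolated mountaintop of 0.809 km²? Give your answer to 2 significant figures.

3.7

z = ln(16/8) / ln(84.7/9.38) = 0.6931 / 2.2005 = 0.3150
c = 8 / 9.38^0.3150 = 8 / 2.024 = 3.952
S₃ = 3.952 × 0.809^0.3150 = 3.952 × 0.9354 ≈ 3.697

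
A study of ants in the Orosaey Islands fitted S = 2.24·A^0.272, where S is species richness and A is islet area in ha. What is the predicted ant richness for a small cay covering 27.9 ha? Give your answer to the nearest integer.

S = 2.24 × 27.9^0.272
ln S = ln 2.24 + 0.272 × ln 27.9 = 0.8065 + 0.272 × 3.3286 = 1.7119
S = e^1.7119 ≈ 5.539

6 species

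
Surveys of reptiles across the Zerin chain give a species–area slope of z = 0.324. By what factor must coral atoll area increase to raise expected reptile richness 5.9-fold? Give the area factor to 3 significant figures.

(A₂/A₁)^0.324 = 5.9, so A₂/A₁ = 5.9^(1/0.324) = 5.9^3.086
ln(A₂/A₁) = ln 5.9 / 0.324 = 1.7750 / 0.324 = 5.4782
A₂/A₁ = e^5.4782 ≈ 239.4

239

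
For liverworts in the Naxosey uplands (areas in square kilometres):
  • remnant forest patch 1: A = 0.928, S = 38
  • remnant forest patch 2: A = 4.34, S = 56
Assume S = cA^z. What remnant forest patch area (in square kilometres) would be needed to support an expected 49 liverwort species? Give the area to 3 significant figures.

2.55 square kilometres

z = ln(56/38) / ln(4.34/0.928) = 0.3878 / 1.5426 = 0.2514
c = 38 / 0.928^0.2514 = 38 / 0.9814 = 38.72
A = (49/38.72)^(1/0.2514) ⇒ ln A = ln(1.265)/0.2514 = 0.9367
A = e^0.9367 ≈ 2.551 square kilometres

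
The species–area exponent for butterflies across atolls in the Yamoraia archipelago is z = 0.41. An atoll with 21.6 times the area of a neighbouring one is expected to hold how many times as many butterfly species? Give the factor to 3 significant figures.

3.52

S₂/S₁ = (A₂/A₁)^z = 21.6^0.41
ln(S₂/S₁) = 0.41 × ln 21.6 = 0.41 × 3.0727 = 1.2598
S₂/S₁ = e^1.2598 ≈ 3.525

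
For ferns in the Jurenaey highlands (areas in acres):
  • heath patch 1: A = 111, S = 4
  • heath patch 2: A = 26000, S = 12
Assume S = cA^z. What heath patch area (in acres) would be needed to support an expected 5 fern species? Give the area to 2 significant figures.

340 acres

z = ln(12/4) / ln(26000/111) = 1.0986 / 5.4563 = 0.2013
c = 4 / 111^0.2013 = 4 / 2.581 = 1.55
A = (5/1.55)^(1/0.2013) ⇒ ln A = ln(3.226)/0.2013 = 5.8178
A = e^5.8178 ≈ 336.2 acres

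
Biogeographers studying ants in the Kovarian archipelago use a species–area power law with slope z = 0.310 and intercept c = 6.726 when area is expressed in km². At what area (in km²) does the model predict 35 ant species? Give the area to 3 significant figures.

35 = 6.726 × A^0.31  ⇒  A^0.31 = 35/6.726 = 5.204
ln A = ln(5.204) / 0.31 = 1.6494 / 0.31 = 5.3205
A = e^5.3205 ≈ 204.5 km²

204 km²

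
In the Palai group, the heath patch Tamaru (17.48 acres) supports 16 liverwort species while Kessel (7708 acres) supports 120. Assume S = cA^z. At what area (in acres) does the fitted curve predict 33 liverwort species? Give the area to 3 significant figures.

z = ln(120/16) / ln(7708/17.48) = 2.0149 / 6.0890 = 0.3309
c = 16 / 17.48^0.3309 = 16 / 2.577 = 6.208
A = (33/6.208)^(1/0.3309) ⇒ ln A = ln(5.316)/0.3309 = 5.0487
A = e^5.0487 ≈ 155.8 acres

156 acres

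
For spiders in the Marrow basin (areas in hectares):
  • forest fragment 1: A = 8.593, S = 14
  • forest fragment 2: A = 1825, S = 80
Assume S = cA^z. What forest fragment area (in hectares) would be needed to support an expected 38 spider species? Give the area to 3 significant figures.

185 hectares

z = ln(80/14) / ln(1825/8.593) = 1.7430 / 5.3584 = 0.3253
c = 14 / 8.593^0.3253 = 14 / 2.013 = 6.955
A = (38/6.955)^(1/0.3253) ⇒ ln A = ln(5.464)/0.3253 = 5.2207
A = e^5.2207 ≈ 185.1 hectares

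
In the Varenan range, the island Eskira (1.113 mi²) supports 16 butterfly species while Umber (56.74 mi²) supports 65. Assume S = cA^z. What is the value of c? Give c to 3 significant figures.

15.4

z = ln(S₂/S₁) / ln(A₂/A₁) = ln(65/16) / ln(56.74/1.113) = 1.4018 / 3.9314 = 0.3566
c = S₁ / A₁^z = 16 / 1.113^0.3566 = 16 / 1.039 = 15.4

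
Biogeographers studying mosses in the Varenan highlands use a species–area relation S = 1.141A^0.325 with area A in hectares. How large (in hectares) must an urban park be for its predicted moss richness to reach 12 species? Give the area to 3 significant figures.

12 = 1.141 × A^0.325  ⇒  A^0.325 = 12/1.141 = 10.52
ln A = ln(10.52) / 0.325 = 2.3530 / 0.325 = 7.2400
A = e^7.2400 ≈ 1394 hectares

1390 hectares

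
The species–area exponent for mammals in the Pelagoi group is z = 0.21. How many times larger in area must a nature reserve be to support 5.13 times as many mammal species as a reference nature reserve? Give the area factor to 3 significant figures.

(A₂/A₁)^0.21 = 5.13, so A₂/A₁ = 5.13^(1/0.21) = 5.13^4.762
ln(A₂/A₁) = ln 5.13 / 0.21 = 1.6351 / 0.21 = 7.7862
A₂/A₁ = e^7.7862 ≈ 2407

2410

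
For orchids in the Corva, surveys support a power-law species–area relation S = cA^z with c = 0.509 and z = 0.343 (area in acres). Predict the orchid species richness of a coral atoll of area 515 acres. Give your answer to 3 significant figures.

S = 0.509 × 515^0.343
ln S = ln 0.509 + 0.343 × ln 515 = -0.6753 + 0.343 × 6.2442 = 1.4664
S = e^1.4664 ≈ 4.334

4.33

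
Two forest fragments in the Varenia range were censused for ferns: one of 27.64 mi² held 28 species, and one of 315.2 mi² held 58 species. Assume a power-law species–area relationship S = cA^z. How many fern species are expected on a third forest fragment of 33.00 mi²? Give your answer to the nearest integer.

30

z = ln(58/28) / ln(315.2/27.64) = 0.7282 / 2.4339 = 0.2992
c = 28 / 27.64^0.2992 = 28 / 2.7 = 10.37
S₃ = 10.37 × 33^0.2992 = 10.37 × 2.847 ≈ 29.52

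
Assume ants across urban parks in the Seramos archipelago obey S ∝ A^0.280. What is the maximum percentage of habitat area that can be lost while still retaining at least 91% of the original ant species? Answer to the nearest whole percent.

Need (A_new/A_old)^0.28 = 0.91, so A_new/A_old = 0.91^(1/0.28) = 0.91^3.571
ln(A_new/A_old) = ln 0.91 / 0.28 = -0.0943 / 0.28 = -0.3368
A_new/A_old = e^-0.3368 ≈ 0.714
Fraction that can be lost = 1 − 0.714 = 0.286

29%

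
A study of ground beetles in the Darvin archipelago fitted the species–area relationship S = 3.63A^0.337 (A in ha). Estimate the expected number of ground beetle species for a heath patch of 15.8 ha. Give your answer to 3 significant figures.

S = 3.63 × 15.8^0.337 = 3.63 × 2.535 ≈ 9.201

9.20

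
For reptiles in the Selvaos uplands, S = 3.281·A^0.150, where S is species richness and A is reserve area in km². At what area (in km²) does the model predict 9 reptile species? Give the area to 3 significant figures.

9 = 3.281 × A^0.15  ⇒  A^0.15 = 9/3.281 = 2.743
ln A = ln(2.743) / 0.15 = 1.0091 / 0.15 = 6.7272
A = e^6.7272 ≈ 834.8 km²

835 km²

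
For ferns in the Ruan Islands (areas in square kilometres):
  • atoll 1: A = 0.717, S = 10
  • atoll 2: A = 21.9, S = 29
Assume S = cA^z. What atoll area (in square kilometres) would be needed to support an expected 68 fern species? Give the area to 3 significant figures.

z = ln(29/10) / ln(21.9/0.717) = 1.0647 / 3.4192 = 0.3114
c = 10 / 0.717^0.3114 = 10 / 0.9016 = 11.09
A = (68/11.09)^(1/0.3114) ⇒ ln A = ln(6.131)/0.3114 = 5.8232
A = e^5.8232 ≈ 338.1 square kilometres

338 square kilometres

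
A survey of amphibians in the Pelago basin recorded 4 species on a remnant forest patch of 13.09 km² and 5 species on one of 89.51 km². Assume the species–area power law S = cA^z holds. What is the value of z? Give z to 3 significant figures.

0.116

Taking logs: ln S = ln c + z ln A, so z = (ln S₂ − ln S₁)/(ln A₂ − ln A₁).
z = ln(5/4) / ln(89.51/13.09) = ln(1.25) / ln(6.838) = 0.2231 / 1.9225 = 0.1161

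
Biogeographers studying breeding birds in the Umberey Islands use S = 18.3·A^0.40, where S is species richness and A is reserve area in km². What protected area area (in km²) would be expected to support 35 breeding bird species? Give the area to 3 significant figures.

5.06 km²

35 = 18.3 × A^0.4  ⇒  A^0.4 = 35/18.3 = 1.913
ln A = ln(1.913) / 0.4 = 0.6484 / 0.4 = 1.6211
A = e^1.6211 ≈ 5.059 km²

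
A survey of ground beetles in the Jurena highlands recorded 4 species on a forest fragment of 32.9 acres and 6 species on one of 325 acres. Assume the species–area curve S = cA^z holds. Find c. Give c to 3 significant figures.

2.16

z = ln(S₂/S₁) / ln(A₂/A₁) = ln(6/4) / ln(325/32.9) = 0.4055 / 2.2904 = 0.1770
c = S₁ / A₁^z = 4 / 32.9^0.1770 = 4 / 1.856 = 2.155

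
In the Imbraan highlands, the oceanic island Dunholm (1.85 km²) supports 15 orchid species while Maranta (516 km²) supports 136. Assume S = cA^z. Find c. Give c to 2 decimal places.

11.79

z = ln(S₂/S₁) / ln(A₂/A₁) = ln(136/15) / ln(516/1.85) = 2.2046 / 5.6309 = 0.3915
c = S₁ / A₁^z = 15 / 1.85^0.3915 = 15 / 1.272 = 11.79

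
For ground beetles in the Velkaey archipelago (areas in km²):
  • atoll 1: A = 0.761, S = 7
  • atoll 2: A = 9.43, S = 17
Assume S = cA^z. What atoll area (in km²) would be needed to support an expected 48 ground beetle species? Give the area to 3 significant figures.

179 km²

z = ln(17/7) / ln(9.43/0.761) = 0.8873 / 2.5170 = 0.3525
c = 7 / 0.761^0.3525 = 7 / 0.9082 = 7.707
A = (48/7.707)^(1/0.3525) ⇒ ln A = ln(6.228)/0.3525 = 5.1884
A = e^5.1884 ≈ 179.2 km²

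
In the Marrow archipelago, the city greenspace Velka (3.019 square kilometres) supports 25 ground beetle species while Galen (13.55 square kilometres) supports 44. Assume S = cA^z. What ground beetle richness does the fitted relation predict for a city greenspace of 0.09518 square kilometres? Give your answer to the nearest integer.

z = ln(44/25) / ln(13.55/3.019) = 0.5653 / 1.5015 = 0.3765
c = 25 / 3.019^0.3765 = 25 / 1.516 = 16.49
S₃ = 16.49 × 0.09518^0.3765 = 16.49 × 0.4125 ≈ 6.803

7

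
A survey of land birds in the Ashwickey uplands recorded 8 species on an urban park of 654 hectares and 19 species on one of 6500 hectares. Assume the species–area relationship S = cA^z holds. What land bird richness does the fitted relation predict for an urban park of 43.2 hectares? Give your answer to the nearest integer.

z = ln(19/8) / ln(6500/654) = 0.8650 / 2.2965 = 0.3767
c = 8 / 654^0.3767 = 8 / 11.5 = 0.6959
S₃ = 0.6959 × 43.2^0.3767 = 0.6959 × 4.131 ≈ 2.875

3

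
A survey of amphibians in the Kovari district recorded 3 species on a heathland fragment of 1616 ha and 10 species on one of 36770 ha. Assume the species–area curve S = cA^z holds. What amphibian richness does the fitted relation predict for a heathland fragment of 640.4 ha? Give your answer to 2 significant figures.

z = ln(10/3) / ln(36770/1616) = 1.2040 / 3.1247 = 0.3853
c = 3 / 1616^0.3853 = 3 / 17.23 = 0.1741
S₃ = 0.1741 × 640.4^0.3853 = 0.1741 × 12.06 ≈ 2.1

2.1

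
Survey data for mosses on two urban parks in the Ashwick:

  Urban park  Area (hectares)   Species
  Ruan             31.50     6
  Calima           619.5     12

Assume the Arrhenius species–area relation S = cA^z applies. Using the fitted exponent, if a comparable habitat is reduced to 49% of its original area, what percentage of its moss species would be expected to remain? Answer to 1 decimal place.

z = ln(12/6) / ln(619.5/31.5) = 0.6931 / 2.9789 = 0.2327
S_new/S_old = (A_new/A_old)^z = 0.49^0.2327 = exp(0.2327 × -0.7133) = 0.8471

84.7%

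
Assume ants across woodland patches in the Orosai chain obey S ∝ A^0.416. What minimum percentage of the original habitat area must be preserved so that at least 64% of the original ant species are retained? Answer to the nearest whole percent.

34%

Need (A_new/A_old)^0.416 = 0.64, so A_new/A_old = 0.64^(1/0.416) = 0.64^2.404
ln(A_new/A_old) = ln 0.64 / 0.416 = -0.4463 / 0.416 = -1.0728
A_new/A_old = e^-1.0728 ≈ 0.342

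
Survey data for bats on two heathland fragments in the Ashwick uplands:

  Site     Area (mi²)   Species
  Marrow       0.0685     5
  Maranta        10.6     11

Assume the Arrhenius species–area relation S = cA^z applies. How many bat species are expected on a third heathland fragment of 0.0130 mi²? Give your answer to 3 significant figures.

3.86

z = ln(11/5) / ln(10.6/0.0685) = 0.7885 / 5.0418 = 0.1564
c = 5 / 0.0685^0.1564 = 5 / 0.6575 = 7.604
S₃ = 7.604 × 0.013^0.1564 = 7.604 × 0.507 ≈ 3.856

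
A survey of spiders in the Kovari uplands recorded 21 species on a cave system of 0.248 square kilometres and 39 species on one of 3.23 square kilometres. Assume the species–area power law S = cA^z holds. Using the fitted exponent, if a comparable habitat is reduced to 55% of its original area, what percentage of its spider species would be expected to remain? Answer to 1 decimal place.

86.6%

z = ln(39/21) / ln(3.23/0.248) = 0.6190 / 2.5668 = 0.2412
S_new/S_old = (A_new/A_old)^z = 0.55^0.2412 = exp(0.2412 × -0.5978) = 0.8657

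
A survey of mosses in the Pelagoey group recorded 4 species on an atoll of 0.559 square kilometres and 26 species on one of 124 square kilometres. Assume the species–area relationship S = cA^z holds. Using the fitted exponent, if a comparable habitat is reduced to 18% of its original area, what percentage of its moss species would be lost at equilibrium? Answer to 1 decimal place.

44.8%

z = ln(26/4) / ln(124/0.559) = 1.8718 / 5.4019 = 0.3465
S_new/S_old = (A_new/A_old)^z = 0.18^0.3465 = exp(0.3465 × -1.7148) = 0.552
Fraction lost = 1 − 0.552 = 0.448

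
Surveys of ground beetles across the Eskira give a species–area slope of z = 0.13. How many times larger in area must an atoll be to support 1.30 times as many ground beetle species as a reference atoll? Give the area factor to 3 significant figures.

7.52

(A₂/A₁)^0.13 = 1.3, so A₂/A₁ = 1.3^(1/0.13) = 1.3^7.692
ln(A₂/A₁) = ln 1.3 / 0.13 = 0.2624 / 0.13 = 2.0182
A₂/A₁ = e^2.0182 ≈ 7.525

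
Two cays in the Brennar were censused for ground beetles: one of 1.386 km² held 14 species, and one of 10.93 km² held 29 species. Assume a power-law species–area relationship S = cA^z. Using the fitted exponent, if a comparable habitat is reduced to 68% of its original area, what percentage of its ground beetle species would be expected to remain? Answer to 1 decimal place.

z = ln(29/14) / ln(10.93/1.386) = 0.7282 / 2.0651 = 0.3526
S_new/S_old = (A_new/A_old)^z = 0.68^0.3526 = exp(0.3526 × -0.3857) = 0.8728

87.3%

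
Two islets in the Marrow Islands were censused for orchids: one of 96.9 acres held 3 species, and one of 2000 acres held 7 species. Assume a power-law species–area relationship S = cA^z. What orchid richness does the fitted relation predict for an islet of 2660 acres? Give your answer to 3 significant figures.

z = ln(7/3) / ln(2000/96.9) = 0.8473 / 3.0272 = 0.2799
c = 3 / 96.9^0.2799 = 3 / 3.597 = 0.834
S₃ = 0.834 × 2660^0.2799 = 0.834 × 9.091 ≈ 7.582

7.58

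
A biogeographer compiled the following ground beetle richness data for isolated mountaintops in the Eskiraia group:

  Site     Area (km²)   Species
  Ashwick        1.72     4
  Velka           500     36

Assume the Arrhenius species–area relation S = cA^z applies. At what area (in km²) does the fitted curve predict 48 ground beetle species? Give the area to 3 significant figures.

z = ln(36/4) / ln(500/1.72) = 2.1972 / 5.6723 = 0.3874
c = 4 / 1.72^0.3874 = 4 / 1.234 = 3.242
A = (48/3.242)^(1/0.3874) ⇒ ln A = ln(14.81)/0.3874 = 6.9573
A = e^6.9573 ≈ 1051 km²

1050 km²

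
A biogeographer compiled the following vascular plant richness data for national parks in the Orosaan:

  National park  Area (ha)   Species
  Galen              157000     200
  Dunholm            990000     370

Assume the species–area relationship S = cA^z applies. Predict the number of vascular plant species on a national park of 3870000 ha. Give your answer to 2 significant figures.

z = ln(370/200) / ln(990000/157000) = 0.6152 / 1.8415 = 0.3341
c = 200 / 157000^0.3341 = 200 / 54.43 = 3.675
S₃ = 3.675 × 3870000^0.3341 = 3.675 × 158.8 ≈ 583.4

580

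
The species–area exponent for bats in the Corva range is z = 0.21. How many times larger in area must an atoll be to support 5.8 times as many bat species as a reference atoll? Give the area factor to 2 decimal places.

4318.88

(A₂/A₁)^0.21 = 5.8, so A₂/A₁ = 5.8^(1/0.21) = 5.8^4.762
ln(A₂/A₁) = ln 5.8 / 0.21 = 1.7579 / 0.21 = 8.3708
A₂/A₁ = e^8.3708 ≈ 4319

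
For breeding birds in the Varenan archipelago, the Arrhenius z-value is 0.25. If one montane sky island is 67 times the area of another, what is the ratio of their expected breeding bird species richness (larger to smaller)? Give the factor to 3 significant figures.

2.86

S₂/S₁ = (A₂/A₁)^z = 67^0.25
ln(S₂/S₁) = 0.25 × ln 67 = 0.25 × 4.2047 = 1.0512
S₂/S₁ = e^1.0512 ≈ 2.861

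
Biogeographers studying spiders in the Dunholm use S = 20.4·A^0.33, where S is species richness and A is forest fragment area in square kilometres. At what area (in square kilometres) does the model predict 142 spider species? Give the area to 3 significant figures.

142 = 20.4 × A^0.33  ⇒  A^0.33 = 142/20.4 = 6.961
ln A = ln(6.961) / 0.33 = 1.9403 / 0.33 = 5.8797
A = e^5.8797 ≈ 357.7 square kilometres

358 square kilometres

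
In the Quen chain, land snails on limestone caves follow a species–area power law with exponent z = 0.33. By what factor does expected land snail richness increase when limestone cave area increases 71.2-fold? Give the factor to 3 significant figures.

S₂/S₁ = (A₂/A₁)^z = 71.2^0.33
ln(S₂/S₁) = 0.33 × ln 71.2 = 0.33 × 4.2655 = 1.4076
S₂/S₁ = e^1.4076 ≈ 4.086

4.09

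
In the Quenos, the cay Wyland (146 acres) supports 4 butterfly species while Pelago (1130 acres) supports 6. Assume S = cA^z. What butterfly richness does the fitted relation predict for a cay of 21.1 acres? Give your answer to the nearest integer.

3

z = ln(6/4) / ln(1130/146) = 0.4055 / 2.0464 = 0.1981
c = 4 / 146^0.1981 = 4 / 2.684 = 1.49
S₃ = 1.49 × 21.1^0.1981 = 1.49 × 1.83 ≈ 2.727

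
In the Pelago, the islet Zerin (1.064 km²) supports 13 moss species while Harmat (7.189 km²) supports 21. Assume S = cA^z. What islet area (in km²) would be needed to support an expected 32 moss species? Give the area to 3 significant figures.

z = ln(21/13) / ln(7.189/1.064) = 0.4796 / 1.9105 = 0.2510
c = 13 / 1.064^0.2510 = 13 / 1.016 = 12.8
A = (32/12.8)^(1/0.2510) ⇒ ln A = ln(2.5)/0.2510 = 3.6506
A = e^3.6506 ≈ 38.5 km²

38.5 km²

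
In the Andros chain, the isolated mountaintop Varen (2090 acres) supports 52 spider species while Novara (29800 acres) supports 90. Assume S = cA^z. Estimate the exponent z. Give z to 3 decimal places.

0.206

Taking logs: ln S = ln c + z ln A, so z = (ln S₂ − ln S₁)/(ln A₂ − ln A₁).
z = ln(90/52) / ln(29800/2090) = ln(1.731) / ln(14.26) = 0.5486 / 2.6573 = 0.2064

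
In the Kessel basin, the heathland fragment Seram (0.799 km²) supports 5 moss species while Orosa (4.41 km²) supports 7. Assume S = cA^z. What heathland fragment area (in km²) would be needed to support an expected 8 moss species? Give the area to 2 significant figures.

z = ln(7/5) / ln(4.41/0.799) = 0.3365 / 1.7083 = 0.1970
c = 5 / 0.799^0.1970 = 5 / 0.9568 = 5.226
A = (8/5.226)^(1/0.1970) ⇒ ln A = ln(1.531)/0.1970 = 2.1618
A = e^2.1618 ≈ 8.687 km²

8.7 km²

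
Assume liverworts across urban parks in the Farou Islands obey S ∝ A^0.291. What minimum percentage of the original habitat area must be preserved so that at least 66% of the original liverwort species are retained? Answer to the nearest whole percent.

Need (A_new/A_old)^0.291 = 0.66, so A_new/A_old = 0.66^(1/0.291) = 0.66^3.436
ln(A_new/A_old) = ln 0.66 / 0.291 = -0.4155 / 0.291 = -1.4279
A_new/A_old = e^-1.4279 ≈ 0.2398

24%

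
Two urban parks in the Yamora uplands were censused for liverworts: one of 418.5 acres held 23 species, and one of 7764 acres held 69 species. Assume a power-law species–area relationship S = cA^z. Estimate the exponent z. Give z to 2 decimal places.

0.38

Taking logs: ln S = ln c + z ln A, so z = (ln S₂ − ln S₁)/(ln A₂ − ln A₁).
z = ln(69/23) / ln(7764/418.5) = ln(3) / ln(18.55) = 1.0986 / 2.9206 = 0.3762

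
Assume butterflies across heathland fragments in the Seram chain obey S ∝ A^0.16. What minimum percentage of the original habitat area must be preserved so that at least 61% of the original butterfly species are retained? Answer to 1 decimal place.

Need (A_new/A_old)^0.16 = 0.61, so A_new/A_old = 0.61^(1/0.16) = 0.61^6.25
ln(A_new/A_old) = ln 0.61 / 0.16 = -0.4943 / 0.16 = -3.0894
A_new/A_old = e^-3.0894 ≈ 0.04553

4.6%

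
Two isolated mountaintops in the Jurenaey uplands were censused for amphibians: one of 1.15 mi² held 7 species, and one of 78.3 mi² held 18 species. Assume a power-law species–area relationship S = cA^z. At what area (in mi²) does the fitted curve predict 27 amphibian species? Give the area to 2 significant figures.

480 mi²

z = ln(18/7) / ln(78.3/1.15) = 0.9445 / 4.2208 = 0.2238
c = 7 / 1.15^0.2238 = 7 / 1.032 = 6.784
A = (27/6.784)^(1/0.2238) ⇒ ln A = ln(3.98)/0.2238 = 6.1726
A = e^6.1726 ≈ 479.4 mi²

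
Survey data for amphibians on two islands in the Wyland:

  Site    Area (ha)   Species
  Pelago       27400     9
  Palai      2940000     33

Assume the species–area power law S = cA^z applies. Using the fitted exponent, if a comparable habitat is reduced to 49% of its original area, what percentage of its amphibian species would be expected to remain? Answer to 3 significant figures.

82.0%

z = ln(33/9) / ln(2940000/27400) = 1.2993 / 4.6756 = 0.2779
S_new/S_old = (A_new/A_old)^z = 0.49^0.2779 = exp(0.2779 × -0.7133) = 0.8202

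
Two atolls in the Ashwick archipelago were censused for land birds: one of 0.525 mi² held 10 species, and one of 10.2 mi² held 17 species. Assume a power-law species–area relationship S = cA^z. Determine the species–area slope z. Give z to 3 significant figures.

Taking logs: ln S = ln c + z ln A, so z = (ln S₂ − ln S₁)/(ln A₂ − ln A₁).
z = ln(17/10) / ln(10.2/0.525) = ln(1.7) / ln(19.43) = 0.5306 / 2.9667 = 0.1789

0.179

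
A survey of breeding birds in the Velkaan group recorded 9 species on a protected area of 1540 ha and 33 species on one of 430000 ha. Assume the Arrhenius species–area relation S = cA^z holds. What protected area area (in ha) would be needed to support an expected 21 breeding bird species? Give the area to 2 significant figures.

z = ln(33/9) / ln(430000/1540) = 1.2993 / 5.6320 = 0.2307
c = 9 / 1540^0.2307 = 9 / 5.437 = 1.655
A = (21/1.655)^(1/0.2307) ⇒ ln A = ln(12.69)/0.2307 = 11.0123
A = e^11.0123 ≈ 60616 ha

61000 ha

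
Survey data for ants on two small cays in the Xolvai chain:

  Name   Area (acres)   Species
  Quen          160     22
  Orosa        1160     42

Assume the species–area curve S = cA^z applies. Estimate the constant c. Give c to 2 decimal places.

z = ln(S₂/S₁) / ln(A₂/A₁) = ln(42/22) / ln(1160/160) = 0.6466 / 1.9810 = 0.3264
c = S₁ / A₁^z = 22 / 160^0.3264 = 22 / 5.242 = 4.197

4.20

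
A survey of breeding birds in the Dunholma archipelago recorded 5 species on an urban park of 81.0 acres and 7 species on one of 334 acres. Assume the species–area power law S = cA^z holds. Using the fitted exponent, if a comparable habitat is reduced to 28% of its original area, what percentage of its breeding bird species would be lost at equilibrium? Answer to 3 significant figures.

z = ln(7/5) / ln(334/81) = 0.3365 / 1.4167 = 0.2375
S_new/S_old = (A_new/A_old)^z = 0.28^0.2375 = exp(0.2375 × -1.2730) = 0.7391
Fraction lost = 1 − 0.7391 = 0.2609

26.1%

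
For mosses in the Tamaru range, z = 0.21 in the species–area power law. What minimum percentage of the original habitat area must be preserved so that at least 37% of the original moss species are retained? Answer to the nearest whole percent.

1%

Need (A_new/A_old)^0.21 = 0.37, so A_new/A_old = 0.37^(1/0.21) = 0.37^4.762
ln(A_new/A_old) = ln 0.37 / 0.21 = -0.9943 / 0.21 = -4.7345
A_new/A_old = e^-4.7345 ≈ 0.008787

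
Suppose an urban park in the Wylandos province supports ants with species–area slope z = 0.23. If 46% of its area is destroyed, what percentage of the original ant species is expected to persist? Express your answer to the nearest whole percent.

87%

S_new/S_old = (A_new/A_old)^z = 0.54^0.23
= exp(0.23 × ln 0.54) = exp(0.23 × -0.6162) = exp(-0.1417) ≈ 0.8679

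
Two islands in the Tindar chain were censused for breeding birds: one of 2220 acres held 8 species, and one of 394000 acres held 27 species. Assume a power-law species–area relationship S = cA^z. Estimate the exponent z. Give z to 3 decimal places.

0.235

Taking logs: ln S = ln c + z ln A, so z = (ln S₂ − ln S₁)/(ln A₂ − ln A₁).
z = ln(27/8) / ln(394000/2220) = ln(3.375) / ln(177.5) = 1.2164 / 5.1788 = 0.2349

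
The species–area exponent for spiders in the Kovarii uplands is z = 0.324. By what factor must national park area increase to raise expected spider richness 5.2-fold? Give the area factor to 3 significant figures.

162

(A₂/A₁)^0.324 = 5.2, so A₂/A₁ = 5.2^(1/0.324) = 5.2^3.086
ln(A₂/A₁) = ln 5.2 / 0.324 = 1.6487 / 0.324 = 5.0885
A₂/A₁ = e^5.0885 ≈ 162.1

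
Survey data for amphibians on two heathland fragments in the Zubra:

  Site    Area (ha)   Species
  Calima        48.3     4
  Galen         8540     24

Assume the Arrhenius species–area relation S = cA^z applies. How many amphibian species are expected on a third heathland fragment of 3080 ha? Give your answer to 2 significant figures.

z = ln(24/4) / ln(8540/48.3) = 1.7918 / 5.1751 = 0.3462
c = 4 / 48.3^0.3462 = 4 / 3.829 = 1.045
S₃ = 1.045 × 3080^0.3462 = 1.045 × 16.14 ≈ 16.86

17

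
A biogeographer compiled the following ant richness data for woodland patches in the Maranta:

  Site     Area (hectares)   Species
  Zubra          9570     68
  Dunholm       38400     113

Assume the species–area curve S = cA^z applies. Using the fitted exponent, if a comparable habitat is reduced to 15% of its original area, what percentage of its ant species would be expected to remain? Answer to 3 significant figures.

z = ln(113/68) / ln(38400/9570) = 0.5079 / 1.3894 = 0.3655
S_new/S_old = (A_new/A_old)^z = 0.15^0.3655 = exp(0.3655 × -1.8971) = 0.4998

50.0%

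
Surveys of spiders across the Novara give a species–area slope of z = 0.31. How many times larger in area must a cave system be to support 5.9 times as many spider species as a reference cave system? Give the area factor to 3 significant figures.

(A₂/A₁)^0.31 = 5.9, so A₂/A₁ = 5.9^(1/0.31) = 5.9^3.226
ln(A₂/A₁) = ln 5.9 / 0.31 = 1.7750 / 0.31 = 5.7257
A₂/A₁ = e^5.7257 ≈ 306.6

307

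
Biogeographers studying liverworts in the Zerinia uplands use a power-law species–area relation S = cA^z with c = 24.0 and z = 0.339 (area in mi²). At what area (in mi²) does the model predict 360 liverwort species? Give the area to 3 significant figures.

360 = 24 × A^0.339  ⇒  A^0.339 = 360/24 = 15
ln A = ln(15) / 0.339 = 2.7081 / 0.339 = 7.9883
A = e^7.9883 ≈ 2946 mi²

2950 mi²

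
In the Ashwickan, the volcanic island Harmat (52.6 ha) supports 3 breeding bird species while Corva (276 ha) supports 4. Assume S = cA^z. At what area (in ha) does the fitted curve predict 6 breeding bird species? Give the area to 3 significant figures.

2850 ha

z = ln(4/3) / ln(276/52.6) = 0.2877 / 1.6577 = 0.1735
c = 3 / 52.6^0.1735 = 3 / 1.989 = 1.508
A = (6/1.508)^(1/0.1735) ⇒ ln A = ln(3.978)/0.1735 = 7.9568
A = e^7.9568 ≈ 2855 ha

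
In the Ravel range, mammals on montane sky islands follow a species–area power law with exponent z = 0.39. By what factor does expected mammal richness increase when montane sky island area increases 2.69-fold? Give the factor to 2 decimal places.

S₂/S₁ = (A₂/A₁)^z = 2.69^0.39
ln(S₂/S₁) = 0.39 × ln 2.69 = 0.39 × 0.9895 = 0.3859
S₂/S₁ = e^0.3859 ≈ 1.471

1.47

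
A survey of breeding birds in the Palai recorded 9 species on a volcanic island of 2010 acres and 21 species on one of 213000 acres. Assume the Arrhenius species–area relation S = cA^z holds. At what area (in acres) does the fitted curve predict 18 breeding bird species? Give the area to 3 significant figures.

91200 acres

z = ln(21/9) / ln(213000/2010) = 0.8473 / 4.6632 = 0.1817
c = 9 / 2010^0.1817 = 9 / 3.983 = 2.26
A = (18/2.26)^(1/0.1817) ⇒ ln A = ln(7.966)/0.1817 = 11.4207
A = e^11.4207 ≈ 91187 acres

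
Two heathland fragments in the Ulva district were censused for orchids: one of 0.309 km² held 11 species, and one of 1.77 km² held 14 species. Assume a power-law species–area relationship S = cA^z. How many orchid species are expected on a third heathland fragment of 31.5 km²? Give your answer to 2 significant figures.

z = ln(14/11) / ln(1.77/0.309) = 0.2412 / 1.7454 = 0.1382
c = 11 / 0.309^0.1382 = 11 / 0.8502 = 12.94
S₃ = 12.94 × 31.5^0.1382 = 12.94 × 1.611 ≈ 20.84

21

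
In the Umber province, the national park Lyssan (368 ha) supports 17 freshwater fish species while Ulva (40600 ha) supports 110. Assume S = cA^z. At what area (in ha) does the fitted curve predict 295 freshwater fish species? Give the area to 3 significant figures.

z = ln(110/17) / ln(40600/368) = 1.8673 / 4.7034 = 0.3970
c = 17 / 368^0.3970 = 17 / 10.44 = 1.629
A = (295/1.629)^(1/0.3970) ⇒ ln A = ln(181.1)/0.3970 = 13.0964
A = e^13.0964 ≈ 487183 ha

487000 ha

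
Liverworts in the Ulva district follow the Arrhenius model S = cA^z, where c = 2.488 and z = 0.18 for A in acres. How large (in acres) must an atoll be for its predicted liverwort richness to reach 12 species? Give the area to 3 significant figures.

6260 acres

12 = 2.488 × A^0.18  ⇒  A^0.18 = 12/2.488 = 4.823
ln A = ln(4.823) / 0.18 = 1.5734 / 0.18 = 8.7413
A = e^8.7413 ≈ 6256 acres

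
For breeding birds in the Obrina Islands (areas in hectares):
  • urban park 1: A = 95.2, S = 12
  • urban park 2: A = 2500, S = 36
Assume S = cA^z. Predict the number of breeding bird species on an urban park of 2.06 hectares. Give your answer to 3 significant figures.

z = ln(36/12) / ln(2500/95.2) = 1.0986 / 3.2681 = 0.3362
c = 12 / 95.2^0.3362 = 12 / 4.625 = 2.594
S₃ = 2.594 × 2.06^0.3362 = 2.594 × 1.275 ≈ 3.308

3.31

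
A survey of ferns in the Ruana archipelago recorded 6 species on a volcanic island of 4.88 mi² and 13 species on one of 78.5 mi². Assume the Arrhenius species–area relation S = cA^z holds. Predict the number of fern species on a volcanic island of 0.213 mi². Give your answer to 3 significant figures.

z = ln(13/6) / ln(78.5/4.88) = 0.7732 / 2.7780 = 0.2783
c = 6 / 4.88^0.2783 = 6 / 1.555 = 3.86
S₃ = 3.86 × 0.213^0.2783 = 3.86 × 0.6502 ≈ 2.51

2.51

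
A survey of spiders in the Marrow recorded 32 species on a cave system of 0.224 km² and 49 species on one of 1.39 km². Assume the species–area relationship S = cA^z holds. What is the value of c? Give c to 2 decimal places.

z = ln(S₂/S₁) / ln(A₂/A₁) = ln(49/32) / ln(1.39/0.224) = 0.4261 / 1.8254 = 0.2334
c = S₁ / A₁^z = 32 / 0.224^0.2334 = 32 / 0.7052 = 45.37

45.37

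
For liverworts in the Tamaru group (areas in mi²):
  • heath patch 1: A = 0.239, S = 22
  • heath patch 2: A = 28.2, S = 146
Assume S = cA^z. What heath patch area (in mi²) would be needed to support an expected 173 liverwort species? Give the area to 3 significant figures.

z = ln(146/22) / ln(28.2/0.239) = 1.8926 / 4.7706 = 0.3967
c = 22 / 0.239^0.3967 = 22 / 0.5668 = 38.82
A = (173/38.82)^(1/0.3967) ⇒ ln A = ln(4.457)/0.3967 = 3.7670
A = e^3.7670 ≈ 43.25 mi²

43.3 mi²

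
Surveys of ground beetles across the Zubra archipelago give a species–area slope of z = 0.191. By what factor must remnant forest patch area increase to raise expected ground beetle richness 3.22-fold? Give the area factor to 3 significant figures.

(A₂/A₁)^0.191 = 3.22, so A₂/A₁ = 3.22^(1/0.191) = 3.22^5.236
ln(A₂/A₁) = ln 3.22 / 0.191 = 1.1694 / 0.191 = 6.1224
A₂/A₁ = e^6.1224 ≈ 456

456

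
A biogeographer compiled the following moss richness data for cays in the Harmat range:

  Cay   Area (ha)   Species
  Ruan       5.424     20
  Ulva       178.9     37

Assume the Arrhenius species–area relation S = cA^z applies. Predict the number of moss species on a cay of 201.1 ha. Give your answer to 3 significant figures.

z = ln(37/20) / ln(178.9/5.424) = 0.6152 / 3.4960 = 0.1760
c = 20 / 5.424^0.1760 = 20 / 1.347 = 14.85
S₃ = 14.85 × 201.1^0.1760 = 14.85 × 2.543 ≈ 37.77

37.8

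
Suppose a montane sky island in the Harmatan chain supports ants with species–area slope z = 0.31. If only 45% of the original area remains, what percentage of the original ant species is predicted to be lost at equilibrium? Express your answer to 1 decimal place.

S_new/S_old = (A_new/A_old)^z = 0.45^0.31
= exp(0.31 × ln 0.45) = exp(0.31 × -0.7985) = exp(-0.2475) ≈ 0.7807
Fraction lost = 1 − 0.7807 = 0.2193

21.9%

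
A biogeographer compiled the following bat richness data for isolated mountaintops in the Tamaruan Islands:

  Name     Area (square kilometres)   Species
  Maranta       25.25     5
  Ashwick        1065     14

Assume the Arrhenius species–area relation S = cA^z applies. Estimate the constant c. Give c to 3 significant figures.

z = ln(S₂/S₁) / ln(A₂/A₁) = ln(14/5) / ln(1065/25.25) = 1.0296 / 3.7419 = 0.2752
c = S₁ / A₁^z = 5 / 25.25^0.2752 = 5 / 2.431 = 2.056

2.06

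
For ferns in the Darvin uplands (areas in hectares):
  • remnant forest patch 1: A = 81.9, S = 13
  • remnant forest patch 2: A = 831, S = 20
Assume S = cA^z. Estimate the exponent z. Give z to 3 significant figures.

0.186

Taking logs: ln S = ln c + z ln A, so z = (ln S₂ − ln S₁)/(ln A₂ − ln A₁).
z = ln(20/13) / ln(831/81.9) = ln(1.538) / ln(10.15) = 0.4308 / 2.3171 = 0.1859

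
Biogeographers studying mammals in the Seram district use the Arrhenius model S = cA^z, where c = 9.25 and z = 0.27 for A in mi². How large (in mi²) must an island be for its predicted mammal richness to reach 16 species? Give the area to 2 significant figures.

16 = 9.25 × A^0.27  ⇒  A^0.27 = 16/9.25 = 1.73
ln A = ln(1.73) / 0.27 = 0.5480 / 0.27 = 2.0295
A = e^2.0295 ≈ 7.61 mi²

7.6 mi²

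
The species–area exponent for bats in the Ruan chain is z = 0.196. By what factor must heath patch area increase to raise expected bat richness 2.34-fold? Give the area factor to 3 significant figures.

(A₂/A₁)^0.196 = 2.34, so A₂/A₁ = 2.34^(1/0.196) = 2.34^5.102
ln(A₂/A₁) = ln 2.34 / 0.196 = 0.8502 / 0.196 = 4.3375
A₂/A₁ = e^4.3375 ≈ 76.52

76.5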